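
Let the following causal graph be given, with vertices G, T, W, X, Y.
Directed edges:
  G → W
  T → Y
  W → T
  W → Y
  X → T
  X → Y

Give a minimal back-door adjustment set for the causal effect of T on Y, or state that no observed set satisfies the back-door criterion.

T→Y: minimal back-door set {W, X}.

desc(T)\{T}={Y}; candidates ⊆ {G,W,X}.
size 0: {}; under {} T still reaches {G,W,X,Y} ∋ Y.
size 1: {G}, {W}, {X}; under {G} T still reaches {W,X,Y} ∋ Y.
{W,X}: T⊥Y given {W,X} in G with T→· removed — back-door holds.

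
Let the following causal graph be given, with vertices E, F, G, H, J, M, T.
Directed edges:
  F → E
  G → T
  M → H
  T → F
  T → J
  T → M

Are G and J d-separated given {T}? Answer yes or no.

Bayes-Ball from G | {T} reaches ∅.
J ∉ reach(G|{T}) ⇒ G ⊥ J | {T}.

Yes — G ⊥ J | {T}.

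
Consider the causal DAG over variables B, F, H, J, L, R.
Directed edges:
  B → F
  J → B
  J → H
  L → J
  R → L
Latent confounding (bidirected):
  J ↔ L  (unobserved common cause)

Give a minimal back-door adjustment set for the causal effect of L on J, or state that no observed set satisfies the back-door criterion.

L→J: no observed back-door set.

desc(L)\{L}={B,F,H,J}; candidates ⊆ {R}.
L↔J: latent back-door arc(s) into L.
size 0: {}; under {} L still reaches {B,F,H,J,R} ∋ J.
size 1: {R}; under {R} L still reaches {B,F,H,J} ∋ J.
L↔J cannot be blocked by any observed set — no back-door set.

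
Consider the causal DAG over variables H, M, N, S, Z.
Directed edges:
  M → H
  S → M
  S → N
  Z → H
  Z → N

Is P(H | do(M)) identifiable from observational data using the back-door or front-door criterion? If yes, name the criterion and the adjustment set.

desc(M)\{M}={H}; candidates ⊆ {N,S,Z}.
∅: M⊥H given ∅ in G with M→· removed — back-door holds.
P(H|do(M)) = P(H|M) — no adjustment needed.

P(H|do(M)): backdoor, adjust for ∅.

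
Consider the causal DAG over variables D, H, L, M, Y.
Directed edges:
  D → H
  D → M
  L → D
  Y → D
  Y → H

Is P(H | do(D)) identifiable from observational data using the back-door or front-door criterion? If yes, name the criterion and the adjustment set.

desc(D)\{D}={H,M}; candidates ⊆ {L,Y}.
size 0: {}; under {} D still reaches {H,L,Y} ∋ H.
{Y}: D⊥H given {Y} in G with D→· removed — back-door holds.
P(H|do(D)) = Σ_{Y} P(H|D,Y)·P(Y).

P(H|do(D)): backdoor, adjust for {Y}.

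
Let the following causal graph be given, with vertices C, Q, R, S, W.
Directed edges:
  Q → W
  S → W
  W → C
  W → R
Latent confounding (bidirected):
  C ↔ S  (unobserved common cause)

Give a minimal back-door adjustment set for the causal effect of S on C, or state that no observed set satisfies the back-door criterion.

desc(S)\{S}={C,R,W}; candidates ⊆ {Q}.
S↔C: latent back-door arc(s) into S.
size 0: {}; under {} S still reaches {C} ∋ C.
size 1: {Q}; under {Q} S still reaches {C} ∋ C.
S↔C cannot be blocked by any observed set — no back-door set.

S→C: no observed back-door set.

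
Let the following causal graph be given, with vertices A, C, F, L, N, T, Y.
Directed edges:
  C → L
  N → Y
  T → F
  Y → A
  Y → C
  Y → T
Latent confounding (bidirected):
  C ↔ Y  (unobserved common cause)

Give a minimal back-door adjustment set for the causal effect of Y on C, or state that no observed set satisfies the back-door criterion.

desc(Y)\{Y}={A,C,F,L,T}; candidates ⊆ {N}.
Y↔C: latent back-door arc(s) into Y.
size 0: {}; under {} Y still reaches {C,L,N} ∋ C.
size 1: {N}; under {N} Y still reaches {C,L} ∋ C.
Y↔C cannot be blocked by any observed set — no back-door set.

Y→C: no observed back-door set.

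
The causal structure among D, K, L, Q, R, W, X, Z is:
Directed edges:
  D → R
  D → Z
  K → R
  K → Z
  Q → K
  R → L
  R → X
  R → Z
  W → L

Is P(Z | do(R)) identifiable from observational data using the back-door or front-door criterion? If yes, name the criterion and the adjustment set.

P(Z|do(R)): backdoor, adjust for {D, K}.

desc(R)\{R}={L,X,Z}; candidates ⊆ {D,K,Q,W}.
size 0: {}; under {} R still reaches {D,K,Q,Z} ∋ Z.
size 1: {D}, {K}, {Q} …(+1); under {D} R still reaches {K,Q,Z} ∋ Z.
{D,K}: R⊥Z given {D,K} in G with R→· removed — back-door holds.
P(Z|do(R)) = Σ_{D,K} P(Z|R,D,K)·P(D,K).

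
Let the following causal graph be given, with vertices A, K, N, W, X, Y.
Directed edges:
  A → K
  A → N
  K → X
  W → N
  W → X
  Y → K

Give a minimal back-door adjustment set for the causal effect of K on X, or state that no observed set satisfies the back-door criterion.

K→X: minimal back-door set ∅.

desc(K)\{K}={X}; candidates ⊆ {A,N,W,Y}.
∅: K⊥X given ∅ in G with K→· removed — back-door holds.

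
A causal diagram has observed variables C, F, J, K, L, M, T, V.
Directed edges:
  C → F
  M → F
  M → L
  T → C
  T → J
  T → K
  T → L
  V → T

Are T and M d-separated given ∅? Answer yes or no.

Bayes-Ball from T | ∅ reaches {C,F,J,K,L,V}.
M ∉ reach(T|∅) ⇒ T ⊥ M | ∅.

Yes — T ⊥ M | ∅.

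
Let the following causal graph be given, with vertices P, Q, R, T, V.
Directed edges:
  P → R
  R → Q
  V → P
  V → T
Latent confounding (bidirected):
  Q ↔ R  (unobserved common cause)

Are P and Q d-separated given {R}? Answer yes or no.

No — P and Q are d-connected given {R}.

Bayes-Ball from P | {R} reaches {Q,T,V}.
Q ∈ reach(P|{R}) ⇒ P ⊥̸ Q | {R}.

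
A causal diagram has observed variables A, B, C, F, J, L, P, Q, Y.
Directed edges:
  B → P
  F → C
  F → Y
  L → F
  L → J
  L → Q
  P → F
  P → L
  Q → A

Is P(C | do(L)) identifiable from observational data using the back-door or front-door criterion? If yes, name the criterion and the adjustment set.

desc(L)\{L}={A,C,F,J,Q,Y}; candidates ⊆ {B,P}.
size 0: {}; under {} L still reaches {B,C,F,P,Y} ∋ C.
{P}: L⊥C given {P} in G with L→· removed — back-door holds.
P(C|do(L)) = Σ_{P} P(C|L,P)·P(P).

P(C|do(L)): backdoor, adjust for {P}.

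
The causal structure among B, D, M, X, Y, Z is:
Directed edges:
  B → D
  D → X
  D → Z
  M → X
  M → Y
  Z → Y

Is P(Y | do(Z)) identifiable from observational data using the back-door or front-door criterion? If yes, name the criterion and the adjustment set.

P(Y|do(Z)): backdoor, adjust for ∅.

desc(Z)\{Z}={Y}; candidates ⊆ {B,D,M,X}.
∅: Z⊥Y given ∅ in G with Z→· removed — back-door holds.
P(Y|do(Z)) = P(Y|Z) — no adjustment needed.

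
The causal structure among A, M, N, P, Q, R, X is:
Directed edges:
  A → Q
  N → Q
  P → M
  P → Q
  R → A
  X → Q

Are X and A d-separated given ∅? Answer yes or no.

Yes — X ⊥ A | ∅.

Bayes-Ball from X | ∅ reaches {Q}.
A ∉ reach(X|∅) ⇒ X ⊥ A | ∅.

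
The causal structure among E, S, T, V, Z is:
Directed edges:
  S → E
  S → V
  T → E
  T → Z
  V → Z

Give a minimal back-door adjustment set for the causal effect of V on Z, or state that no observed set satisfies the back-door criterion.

desc(V)\{V}={Z}; candidates ⊆ {E,S,T}.
∅: V⊥Z given ∅ in G with V→· removed — back-door holds.

V→Z: minimal back-door set ∅.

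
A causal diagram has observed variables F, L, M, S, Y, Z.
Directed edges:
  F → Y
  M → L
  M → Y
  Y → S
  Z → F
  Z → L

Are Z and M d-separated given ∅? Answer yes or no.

Bayes-Ball from Z | ∅ reaches {F,L,S,Y}.
M ∉ reach(Z|∅) ⇒ Z ⊥ M | ∅.

Yes — Z ⊥ M | ∅.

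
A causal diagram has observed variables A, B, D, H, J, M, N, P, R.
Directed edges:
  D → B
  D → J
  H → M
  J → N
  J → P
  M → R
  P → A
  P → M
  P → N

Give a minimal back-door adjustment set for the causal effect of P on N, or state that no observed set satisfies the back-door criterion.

P→N: minimal back-door set {J}.

desc(P)\{P}={A,M,N,R}; candidates ⊆ {B,D,H,J}.
size 0: {}; under {} P still reaches {B,D,J,N} ∋ N.
{J}: P⊥N given {J} in G with P→· removed — back-door holds.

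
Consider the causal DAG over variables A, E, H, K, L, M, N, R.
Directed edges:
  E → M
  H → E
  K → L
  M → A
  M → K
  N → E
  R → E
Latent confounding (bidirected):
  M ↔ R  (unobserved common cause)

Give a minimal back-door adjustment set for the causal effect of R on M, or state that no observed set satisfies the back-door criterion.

R→M: no observed back-door set.

desc(R)\{R}={A,E,K,L,M}; candidates ⊆ {H,N}.
R↔M: latent back-door arc(s) into R.
size 0: {}; under {} R still reaches {A,K,L,M} ∋ M.
size 1: {H}, {N}; under {H} R still reaches {A,K,L,M} ∋ M.
size 2: {H,N}; under {H,N} R still reaches {A,K,L,M} ∋ M.
R↔M cannot be blocked by any observed set — no back-door set.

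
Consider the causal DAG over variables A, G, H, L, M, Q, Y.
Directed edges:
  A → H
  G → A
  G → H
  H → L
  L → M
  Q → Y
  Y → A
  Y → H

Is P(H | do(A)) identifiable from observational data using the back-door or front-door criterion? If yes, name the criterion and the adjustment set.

P(H|do(A)): backdoor, adjust for {G, Y}.

desc(A)\{A}={H,L,M}; candidates ⊆ {G,Q,Y}.
size 0: {}; under {} A still reaches {G,H,L,M,Q,Y} ∋ H.
size 1: {G}, {Q}, {Y}; under {G} A still reaches {H,L,M,Q,Y} ∋ H.
{G,Y}: A⊥H given {G,Y} in G with A→· removed — back-door holds.
P(H|do(A)) = Σ_{G,Y} P(H|A,G,Y)·P(G,Y).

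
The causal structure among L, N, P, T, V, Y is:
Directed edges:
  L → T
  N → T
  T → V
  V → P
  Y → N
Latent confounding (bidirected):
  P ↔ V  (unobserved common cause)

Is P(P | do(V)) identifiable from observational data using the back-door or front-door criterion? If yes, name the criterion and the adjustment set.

desc(V)\{V}={P}; candidates ⊆ {L,N,T,Y}.
V↔P: latent back-door arc(s) into V.
size 0: {}; under {} V still reaches {L,N,P,T,Y} ∋ P.
size 1: {L}, {N}, {T} …(+1); under {L} V still reaches {N,P,T,Y} ∋ P.
size 2: {L,N}, {L,T}, {L,Y} …(+3); under {L,N} V still reaches {P,T} ∋ P.
V↔P cannot be blocked by any observed set — no back-door set.
No mediator lies on a directed V→…→P path.
Neither criterion identifies P(P|do(V)) in this graph.

P(P|do(V)): not identifiable (no BD/FD set).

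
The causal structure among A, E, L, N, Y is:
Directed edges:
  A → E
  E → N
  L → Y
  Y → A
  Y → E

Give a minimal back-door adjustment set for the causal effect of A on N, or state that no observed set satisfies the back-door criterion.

A→N: minimal back-door set {Y}.

desc(A)\{A}={E,N}; candidates ⊆ {L,Y}.
size 0: {}; under {} A still reaches {E,L,N,Y} ∋ N.
{Y}: A⊥N given {Y} in G with A→· removed — back-door holds.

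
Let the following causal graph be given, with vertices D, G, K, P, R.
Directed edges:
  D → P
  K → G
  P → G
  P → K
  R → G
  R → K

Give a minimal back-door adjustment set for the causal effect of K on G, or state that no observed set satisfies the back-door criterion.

desc(K)\{K}={G}; candidates ⊆ {D,P,R}.
size 0: {}; under {} K still reaches {D,G,P,R} ∋ G.
size 1: {D}, {P}, {R}; under {D} K still reaches {G,P,R} ∋ G.
{P,R}: K⊥G given {P,R} in G with K→· removed — back-door holds.

K→G: minimal back-door set {P, R}.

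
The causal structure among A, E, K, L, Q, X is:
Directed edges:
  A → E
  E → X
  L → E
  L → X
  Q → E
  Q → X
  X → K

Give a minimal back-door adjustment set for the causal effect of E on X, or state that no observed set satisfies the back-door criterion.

desc(E)\{E}={K,X}; candidates ⊆ {A,L,Q}.
size 0: {}; under {} E still reaches {A,K,L,Q,X} ∋ X.
size 1: {A}, {L}, {Q}; under {A} E still reaches {K,L,Q,X} ∋ X.
{L,Q}: E⊥X given {L,Q} in G with E→· removed — back-door holds.

E→X: minimal back-door set {L, Q}.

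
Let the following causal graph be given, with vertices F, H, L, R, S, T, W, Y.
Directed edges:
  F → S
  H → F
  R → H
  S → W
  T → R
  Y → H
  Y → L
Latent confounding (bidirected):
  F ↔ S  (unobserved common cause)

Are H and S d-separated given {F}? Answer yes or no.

Bayes-Ball from H | {F} reaches {L,R,S,T,W,Y}.
S ∈ reach(H|{F}) ⇒ H ⊥̸ S | {F}.

No — H and S are d-connected given {F}.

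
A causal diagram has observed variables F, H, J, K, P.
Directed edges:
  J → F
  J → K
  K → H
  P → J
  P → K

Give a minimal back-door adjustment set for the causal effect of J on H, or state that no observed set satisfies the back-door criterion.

desc(J)\{J}={F,H,K}; candidates ⊆ {P}.
size 0: {}; under {} J still reaches {H,K,P} ∋ H.
{P}: J⊥H given {P} in G with J→· removed — back-door holds.

J→H: minimal back-door set {P}.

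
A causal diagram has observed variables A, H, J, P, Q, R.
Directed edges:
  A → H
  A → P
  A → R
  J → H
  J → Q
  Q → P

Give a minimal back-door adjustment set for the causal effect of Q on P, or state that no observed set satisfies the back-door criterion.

Q→P: minimal back-door set ∅.

desc(Q)\{Q}={P}; candidates ⊆ {A,H,J,R}.
∅: Q⊥P given ∅ in G with Q→· removed — back-door holds.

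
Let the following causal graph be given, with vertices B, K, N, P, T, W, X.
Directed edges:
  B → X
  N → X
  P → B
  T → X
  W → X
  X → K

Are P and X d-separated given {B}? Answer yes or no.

Yes — P ⊥ X | {B}.

Bayes-Ball from P | {B} reaches ∅.
X ∉ reach(P|{B}) ⇒ P ⊥ X | {B}.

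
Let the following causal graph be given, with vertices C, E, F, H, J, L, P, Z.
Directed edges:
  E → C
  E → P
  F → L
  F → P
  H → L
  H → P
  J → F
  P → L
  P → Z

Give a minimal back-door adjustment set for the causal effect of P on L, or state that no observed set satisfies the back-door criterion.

desc(P)\{P}={L,Z}; candidates ⊆ {C,E,F,H,J}.
size 0: {}; under {} P still reaches {C,E,F,H,J,L} ∋ L.
size 1: {C}, {E}, {F} …(+2); under {C} P still reaches {E,F,H,J,L} ∋ L.
{F,H}: P⊥L given {F,H} in G with P→· removed — back-door holds.

P→L: minimal back-door set {F, H}.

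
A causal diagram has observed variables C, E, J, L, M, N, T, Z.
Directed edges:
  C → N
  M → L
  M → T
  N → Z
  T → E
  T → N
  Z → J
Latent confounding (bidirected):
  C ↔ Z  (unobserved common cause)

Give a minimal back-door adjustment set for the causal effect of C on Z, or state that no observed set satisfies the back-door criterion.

C→Z: no observed back-door set.

desc(C)\{C}={J,N,Z}; candidates ⊆ {E,L,M,T}.
C↔Z: latent back-door arc(s) into C.
size 0: {}; under {} C still reaches {J,Z} ∋ Z.
size 1: {E}, {L}, {M} …(+1); under {E} C still reaches {J,Z} ∋ Z.
size 2: {E,L}, {E,M}, {E,T} …(+3); under {E,L} C still reaches {J,Z} ∋ Z.
C↔Z cannot be blocked by any observed set — no back-door set.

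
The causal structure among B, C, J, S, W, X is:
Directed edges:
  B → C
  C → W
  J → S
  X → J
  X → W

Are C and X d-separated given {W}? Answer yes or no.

No — C and X are d-connected given {W}.

Bayes-Ball from C | {W} reaches {B,J,S,X}.
X ∈ reach(C|{W}) ⇒ C ⊥̸ X | {W}.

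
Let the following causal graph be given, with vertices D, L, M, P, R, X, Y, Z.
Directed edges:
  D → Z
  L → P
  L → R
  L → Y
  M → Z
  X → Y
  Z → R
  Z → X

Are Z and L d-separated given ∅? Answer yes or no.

Bayes-Ball from Z | ∅ reaches {D,M,R,X,Y}.
L ∉ reach(Z|∅) ⇒ Z ⊥ L | ∅.

Yes — Z ⊥ L | ∅.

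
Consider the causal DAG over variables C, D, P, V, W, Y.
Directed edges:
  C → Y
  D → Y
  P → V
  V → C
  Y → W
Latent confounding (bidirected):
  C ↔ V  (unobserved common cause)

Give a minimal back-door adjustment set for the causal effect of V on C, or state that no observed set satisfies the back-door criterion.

V→C: no observed back-door set.

desc(V)\{V}={C,W,Y}; candidates ⊆ {D,P}.
V↔C: latent back-door arc(s) into V.
size 0: {}; under {} V still reaches {C,P,W,Y} ∋ C.
size 1: {D}, {P}; under {D} V still reaches {C,P,W,Y} ∋ C.
size 2: {D,P}; under {D,P} V still reaches {C,W,Y} ∋ C.
V↔C cannot be blocked by any observed set — no back-door set.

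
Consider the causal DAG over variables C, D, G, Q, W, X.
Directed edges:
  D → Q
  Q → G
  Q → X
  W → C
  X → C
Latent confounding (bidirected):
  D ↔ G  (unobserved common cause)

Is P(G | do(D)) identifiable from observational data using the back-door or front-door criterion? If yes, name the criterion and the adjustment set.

P(G|do(D)): frontdoor, adjust for {Q}.

desc(D)\{D}={C,G,Q,X}; candidates ⊆ {W}.
D↔G: latent back-door arc(s) into D.
size 0: {}; under {} D still reaches {G} ∋ G.
size 1: {W}; under {W} D still reaches {G} ∋ G.
D↔G cannot be blocked by any observed set — no back-door set.
{Q}: (i) intercepts every directed D→G path; (ii) no back-door D→{Q}; (iii) {D} blocks every back-door {Q}→G. Front-door holds.
P(G|do(D)) = Σ_{Q} P(Q|D) Σ_{D'} P(G|Q,D')P(D').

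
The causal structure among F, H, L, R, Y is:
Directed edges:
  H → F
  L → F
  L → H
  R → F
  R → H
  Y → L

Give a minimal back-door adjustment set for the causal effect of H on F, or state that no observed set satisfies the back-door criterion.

H→F: minimal back-door set {L, R}.

desc(H)\{H}={F}; candidates ⊆ {L,R,Y}.
size 0: {}; under {} H still reaches {F,L,R,Y} ∋ F.
size 1: {L}, {R}, {Y}; under {L} H still reaches {F,R} ∋ F.
{L,R}: H⊥F given {L,R} in G with H→· removed — back-door holds.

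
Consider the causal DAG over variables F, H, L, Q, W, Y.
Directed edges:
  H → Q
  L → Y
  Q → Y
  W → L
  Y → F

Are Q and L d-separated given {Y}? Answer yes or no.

Bayes-Ball from Q | {Y} reaches {H,L,W}.
L ∈ reach(Q|{Y}) ⇒ Q ⊥̸ L | {Y}.

No — Q and L are d-connected given {Y}.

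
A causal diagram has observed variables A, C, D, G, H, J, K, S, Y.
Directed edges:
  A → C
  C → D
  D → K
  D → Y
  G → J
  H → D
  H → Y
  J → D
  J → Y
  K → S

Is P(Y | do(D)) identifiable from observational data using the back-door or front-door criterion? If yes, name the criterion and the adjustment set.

desc(D)\{D}={K,S,Y}; candidates ⊆ {A,C,G,H,J}.
size 0: {}; under {} D still reaches {A,C,G,H,J,Y} ∋ Y.
size 1: {A}, {C}, {G} …(+2); under {A} D still reaches {C,G,H,J,Y} ∋ Y.
{H,J}: D⊥Y given {H,J} in G with D→· removed — back-door holds.
P(Y|do(D)) = Σ_{H,J} P(Y|D,H,J)·P(H,J).

P(Y|do(D)): backdoor, adjust for {H, J}.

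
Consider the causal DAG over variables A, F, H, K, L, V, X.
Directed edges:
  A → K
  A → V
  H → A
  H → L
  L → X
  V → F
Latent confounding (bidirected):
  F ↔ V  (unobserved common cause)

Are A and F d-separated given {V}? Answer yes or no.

Bayes-Ball from A | {V} reaches {F,H,K,L,X}.
F ∈ reach(A|{V}) ⇒ A ⊥̸ F | {V}.

No — A and F are d-connected given {V}.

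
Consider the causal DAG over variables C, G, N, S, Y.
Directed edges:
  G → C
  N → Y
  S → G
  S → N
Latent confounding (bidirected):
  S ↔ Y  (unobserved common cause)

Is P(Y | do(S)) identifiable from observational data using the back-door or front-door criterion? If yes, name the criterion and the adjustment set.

P(Y|do(S)): frontdoor, adjust for {N}.

desc(S)\{S}={C,G,N,Y}; candidates ⊆ {—}.
S↔Y: latent back-door arc(s) into S.
size 0: {}; under {} S still reaches {Y} ∋ Y.
S↔Y cannot be blocked by any observed set — no back-door set.
{N}: (i) intercepts every directed S→Y path; (ii) no back-door S→{N}; (iii) {S} blocks every back-door {N}→Y. Front-door holds.
P(Y|do(S)) = Σ_{N} P(N|S) Σ_{S'} P(Y|N,S')P(S').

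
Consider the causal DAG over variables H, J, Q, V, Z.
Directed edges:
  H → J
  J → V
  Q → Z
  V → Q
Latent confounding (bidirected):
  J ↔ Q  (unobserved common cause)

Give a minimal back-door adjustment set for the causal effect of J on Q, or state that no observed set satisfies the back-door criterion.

desc(J)\{J}={Q,V,Z}; candidates ⊆ {H}.
J↔Q: latent back-door arc(s) into J.
size 0: {}; under {} J still reaches {H,Q,Z} ∋ Q.
size 1: {H}; under {H} J still reaches {Q,Z} ∋ Q.
J↔Q cannot be blocked by any observed set — no back-door set.

J→Q: no observed back-door set.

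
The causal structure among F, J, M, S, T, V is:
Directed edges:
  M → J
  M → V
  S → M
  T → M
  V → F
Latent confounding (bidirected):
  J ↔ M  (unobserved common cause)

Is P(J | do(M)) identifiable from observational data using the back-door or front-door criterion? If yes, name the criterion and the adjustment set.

P(J|do(M)): not identifiable (no BD/FD set).

desc(M)\{M}={F,J,V}; candidates ⊆ {S,T}.
M↔J: latent back-door arc(s) into M.
size 0: {}; under {} M still reaches {J,S,T} ∋ J.
size 1: {S}, {T}; under {S} M still reaches {J,T} ∋ J.
size 2: {S,T}; under {S,T} M still reaches {J} ∋ J.
M↔J cannot be blocked by any observed set — no back-door set.
No mediator lies on a directed M→…→J path.
Neither criterion identifies P(J|do(M)) in this graph.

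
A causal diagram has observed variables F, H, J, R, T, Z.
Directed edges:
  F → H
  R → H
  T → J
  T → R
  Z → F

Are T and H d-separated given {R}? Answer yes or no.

Bayes-Ball from T | {R} reaches {J}.
H ∉ reach(T|{R}) ⇒ T ⊥ H | {R}.

Yes — T ⊥ H | {R}.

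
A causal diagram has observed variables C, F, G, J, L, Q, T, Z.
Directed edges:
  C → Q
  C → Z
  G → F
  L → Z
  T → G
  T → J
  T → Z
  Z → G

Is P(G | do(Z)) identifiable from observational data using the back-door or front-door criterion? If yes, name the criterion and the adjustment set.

desc(Z)\{Z}={F,G}; candidates ⊆ {C,J,L,Q,T}.
size 0: {}; under {} Z still reaches {C,F,G,J,L,Q,T} ∋ G.
{T}: Z⊥G given {T} in G with Z→· removed — back-door holds.
P(G|do(Z)) = Σ_{T} P(G|Z,T)·P(T).

P(G|do(Z)): backdoor, adjust for {T}.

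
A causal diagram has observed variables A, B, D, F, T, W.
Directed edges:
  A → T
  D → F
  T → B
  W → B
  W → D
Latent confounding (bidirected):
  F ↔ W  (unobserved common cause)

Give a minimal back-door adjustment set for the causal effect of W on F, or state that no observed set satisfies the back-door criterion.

desc(W)\{W}={B,D,F}; candidates ⊆ {A,T}.
W↔F: latent back-door arc(s) into W.
size 0: {}; under {} W still reaches {F} ∋ F.
size 1: {A}, {T}; under {A} W still reaches {F} ∋ F.
size 2: {A,T}; under {A,T} W still reaches {F} ∋ F.
W↔F cannot be blocked by any observed set — no back-door set.

W→F: no observed back-door set.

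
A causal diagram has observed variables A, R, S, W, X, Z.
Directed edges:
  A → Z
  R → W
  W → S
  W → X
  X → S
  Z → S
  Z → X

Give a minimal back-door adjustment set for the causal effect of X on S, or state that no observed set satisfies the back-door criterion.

desc(X)\{X}={S}; candidates ⊆ {A,R,W,Z}.
size 0: {}; under {} X still reaches {A,R,S,W,Z} ∋ S.
size 1: {A}, {R}, {W} …(+1); under {A} X still reaches {R,S,W,Z} ∋ S.
{W,Z}: X⊥S given {W,Z} in G with X→· removed — back-door holds.

X→S: minimal back-door set {W, Z}.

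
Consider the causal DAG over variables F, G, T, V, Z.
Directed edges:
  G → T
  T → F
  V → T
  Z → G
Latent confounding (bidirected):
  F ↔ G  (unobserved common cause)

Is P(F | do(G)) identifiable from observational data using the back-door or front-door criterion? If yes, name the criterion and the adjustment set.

P(F|do(G)): frontdoor, adjust for {T}.

desc(G)\{G}={F,T}; candidates ⊆ {V,Z}.
G↔F: latent back-door arc(s) into G.
size 0: {}; under {} G still reaches {F,Z} ∋ F.
size 1: {V}, {Z}; under {V} G still reaches {F,Z} ∋ F.
size 2: {V,Z}; under {V,Z} G still reaches {F} ∋ F.
G↔F cannot be blocked by any observed set — no back-door set.
{T}: (i) intercepts every directed G→F path; (ii) no back-door G→{T}; (iii) {G} blocks every back-door {T}→F. Front-door holds.
P(F|do(G)) = Σ_{T} P(T|G) Σ_{G'} P(F|T,G')P(G').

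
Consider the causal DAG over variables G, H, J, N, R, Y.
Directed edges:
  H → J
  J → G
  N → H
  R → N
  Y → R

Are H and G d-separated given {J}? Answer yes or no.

Bayes-Ball from H | {J} reaches {N,R,Y}.
G ∉ reach(H|{J}) ⇒ H ⊥ G | {J}.

Yes — H ⊥ G | {J}.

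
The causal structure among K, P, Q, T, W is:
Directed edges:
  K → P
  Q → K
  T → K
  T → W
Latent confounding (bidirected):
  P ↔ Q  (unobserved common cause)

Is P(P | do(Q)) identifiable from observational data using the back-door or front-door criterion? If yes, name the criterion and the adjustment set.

P(P|do(Q)): frontdoor, adjust for {K}.

desc(Q)\{Q}={K,P}; candidates ⊆ {T,W}.
Q↔P: latent back-door arc(s) into Q.
size 0: {}; under {} Q still reaches {P} ∋ P.
size 1: {T}, {W}; under {T} Q still reaches {P} ∋ P.
size 2: {T,W}; under {T,W} Q still reaches {P} ∋ P.
Q↔P cannot be blocked by any observed set — no back-door set.
{K}: (i) intercepts every directed Q→P path; (ii) no back-door Q→{K}; (iii) {Q} blocks every back-door {K}→P. Front-door holds.
P(P|do(Q)) = Σ_{K} P(K|Q) Σ_{Q'} P(P|K,Q')P(Q').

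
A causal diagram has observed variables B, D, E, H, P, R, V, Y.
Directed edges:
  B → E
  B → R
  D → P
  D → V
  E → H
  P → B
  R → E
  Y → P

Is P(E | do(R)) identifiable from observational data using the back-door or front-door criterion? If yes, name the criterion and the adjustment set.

desc(R)\{R}={E,H}; candidates ⊆ {B,D,P,V,Y}.
size 0: {}; under {} R still reaches {B,D,E,H,P,V,Y} ∋ E.
{B}: R⊥E given {B} in G with R→· removed — back-door holds.
P(E|do(R)) = Σ_{B} P(E|R,B)·P(B).

P(E|do(R)): backdoor, adjust for {B}.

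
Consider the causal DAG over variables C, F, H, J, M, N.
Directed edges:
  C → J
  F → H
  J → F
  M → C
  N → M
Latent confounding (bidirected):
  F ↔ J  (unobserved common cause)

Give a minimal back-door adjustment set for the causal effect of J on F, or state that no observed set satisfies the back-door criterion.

desc(J)\{J}={F,H}; candidates ⊆ {C,M,N}.
J↔F: latent back-door arc(s) into J.
size 0: {}; under {} J still reaches {C,F,H,M,N} ∋ F.
size 1: {C}, {M}, {N}; under {C} J still reaches {F,H} ∋ F.
size 2: {C,M}, {C,N}, {M,N}; under {C,M} J still reaches {F,H} ∋ F.
J↔F cannot be blocked by any observed set — no back-door set.

J→F: no observed back-door set.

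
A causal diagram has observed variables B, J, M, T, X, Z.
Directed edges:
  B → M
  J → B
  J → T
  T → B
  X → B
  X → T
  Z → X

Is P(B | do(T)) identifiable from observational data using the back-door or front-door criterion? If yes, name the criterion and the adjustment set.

desc(T)\{T}={B,M}; candidates ⊆ {J,X,Z}.
size 0: {}; under {} T still reaches {B,J,M,X,Z} ∋ B.
size 1: {J}, {X}, {Z}; under {J} T still reaches {B,M,X,Z} ∋ B.
{J,X}: T⊥B given {J,X} in G with T→· removed — back-door holds.
P(B|do(T)) = Σ_{J,X} P(B|T,J,X)·P(J,X).

P(B|do(T)): backdoor, adjust for {J, X}.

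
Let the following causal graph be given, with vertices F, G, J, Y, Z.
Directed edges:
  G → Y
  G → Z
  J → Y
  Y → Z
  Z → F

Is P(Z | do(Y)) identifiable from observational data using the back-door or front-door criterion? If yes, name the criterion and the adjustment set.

desc(Y)\{Y}={F,Z}; candidates ⊆ {G,J}.
size 0: {}; under {} Y still reaches {F,G,J,Z} ∋ Z.
{G}: Y⊥Z given {G} in G with Y→· removed — back-door holds.
P(Z|do(Y)) = Σ_{G} P(Z|Y,G)·P(G).

P(Z|do(Y)): backdoor, adjust for {G}.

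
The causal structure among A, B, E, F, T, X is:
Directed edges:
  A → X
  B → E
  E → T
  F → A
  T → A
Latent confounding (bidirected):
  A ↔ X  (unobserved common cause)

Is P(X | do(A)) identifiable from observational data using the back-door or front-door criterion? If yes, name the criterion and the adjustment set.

desc(A)\{A}={X}; candidates ⊆ {B,E,F,T}.
A↔X: latent back-door arc(s) into A.
size 0: {}; under {} A still reaches {B,E,F,T,X} ∋ X.
size 1: {B}, {E}, {F} …(+1); under {B} A still reaches {E,F,T,X} ∋ X.
size 2: {B,E}, {B,F}, {B,T} …(+3); under {B,E} A still reaches {F,T,X} ∋ X.
A↔X cannot be blocked by any observed set — no back-door set.
No mediator lies on a directed A→…→X path.
Neither criterion identifies P(X|do(A)) in this graph.

P(X|do(A)): not identifiable (no BD/FD set).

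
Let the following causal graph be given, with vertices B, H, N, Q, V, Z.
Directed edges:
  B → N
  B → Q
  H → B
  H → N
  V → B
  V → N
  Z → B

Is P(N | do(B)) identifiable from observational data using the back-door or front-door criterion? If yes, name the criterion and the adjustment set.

P(N|do(B)): backdoor, adjust for {H, V}.

desc(B)\{B}={N,Q}; candidates ⊆ {H,V,Z}.
size 0: {}; under {} B still reaches {H,N,V,Z} ∋ N.
size 1: {H}, {V}, {Z}; under {H} B still reaches {N,V,Z} ∋ N.
{H,V}: B⊥N given {H,V} in G with B→· removed — back-door holds.
P(N|do(B)) = Σ_{H,V} P(N|B,H,V)·P(H,V).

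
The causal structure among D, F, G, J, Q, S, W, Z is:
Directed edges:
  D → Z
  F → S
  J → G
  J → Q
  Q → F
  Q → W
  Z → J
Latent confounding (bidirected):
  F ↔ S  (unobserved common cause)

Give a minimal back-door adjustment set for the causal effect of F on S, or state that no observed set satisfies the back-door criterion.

desc(F)\{F}={S}; candidates ⊆ {D,G,J,Q,W,Z}.
F↔S: latent back-door arc(s) into F.
size 0: {}; under {} F still reaches {D,G,J,Q,S,W,Z} ∋ S.
size 1: {D}, {G}, {J} …(+3); under {D} F still reaches {G,J,Q,S,W,Z} ∋ S.
size 2: {D,G}, {D,J}, {D,Q} …(+12); under {D,G} F still reaches {J,Q,S,W,Z} ∋ S.
F↔S cannot be blocked by any observed set — no back-door set.

F→S: no observed back-door set.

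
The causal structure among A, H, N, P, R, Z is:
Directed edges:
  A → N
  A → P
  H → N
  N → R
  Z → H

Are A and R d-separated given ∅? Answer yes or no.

Bayes-Ball from A | ∅ reaches {N,P,R}.
R ∈ reach(A|∅) ⇒ A ⊥̸ R | ∅.

No — A and R are d-connected given ∅.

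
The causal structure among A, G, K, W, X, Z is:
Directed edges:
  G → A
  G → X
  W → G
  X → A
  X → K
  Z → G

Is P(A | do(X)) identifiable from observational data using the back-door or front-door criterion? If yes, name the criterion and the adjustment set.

desc(X)\{X}={A,K}; candidates ⊆ {G,W,Z}.
size 0: {}; under {} X still reaches {A,G,W,Z} ∋ A.
{G}: X⊥A given {G} in G with X→· removed — back-door holds.
P(A|do(X)) = Σ_{G} P(A|X,G)·P(G).

P(A|do(X)): backdoor, adjust for {G}.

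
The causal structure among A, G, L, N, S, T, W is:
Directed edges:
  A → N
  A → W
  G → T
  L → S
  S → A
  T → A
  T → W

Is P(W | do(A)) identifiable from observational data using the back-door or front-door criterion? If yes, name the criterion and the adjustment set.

P(W|do(A)): backdoor, adjust for {T}.

desc(A)\{A}={N,W}; candidates ⊆ {G,L,S,T}.
size 0: {}; under {} A still reaches {G,L,S,T,W} ∋ W.
{T}: A⊥W given {T} in G with A→· removed — back-door holds.
P(W|do(A)) = Σ_{T} P(W|A,T)·P(T).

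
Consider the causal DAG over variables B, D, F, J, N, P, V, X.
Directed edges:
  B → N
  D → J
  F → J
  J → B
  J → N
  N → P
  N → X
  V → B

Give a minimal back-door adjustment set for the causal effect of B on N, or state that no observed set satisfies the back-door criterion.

desc(B)\{B}={N,P,X}; candidates ⊆ {D,F,J,V}.
size 0: {}; under {} B still reaches {D,F,J,N,P,V,X} ∋ N.
{J}: B⊥N given {J} in G with B→· removed — back-door holds.

B→N: minimal back-door set {J}.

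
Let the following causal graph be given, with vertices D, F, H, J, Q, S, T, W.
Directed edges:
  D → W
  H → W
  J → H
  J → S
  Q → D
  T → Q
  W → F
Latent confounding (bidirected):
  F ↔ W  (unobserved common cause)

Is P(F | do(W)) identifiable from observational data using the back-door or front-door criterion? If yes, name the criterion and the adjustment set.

P(F|do(W)): not identifiable (no BD/FD set).

desc(W)\{W}={F}; candidates ⊆ {D,H,J,Q,S,T}.
W↔F: latent back-door arc(s) into W.
size 0: {}; under {} W still reaches {D,F,H,J,Q,S,T} ∋ F.
size 1: {D}, {H}, {J} …(+3); under {D} W still reaches {F,H,J,S} ∋ F.
size 2: {D,H}, {D,J}, {D,Q} …(+12); under {D,H} W still reaches {F} ∋ F.
W↔F cannot be blocked by any observed set — no back-door set.
No mediator lies on a directed W→…→F path.
Neither criterion identifies P(F|do(W)) in this graph.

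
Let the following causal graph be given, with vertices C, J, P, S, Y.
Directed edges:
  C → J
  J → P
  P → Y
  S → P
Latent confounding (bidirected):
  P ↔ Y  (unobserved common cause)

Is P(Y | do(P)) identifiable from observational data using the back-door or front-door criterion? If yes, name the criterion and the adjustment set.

desc(P)\{P}={Y}; candidates ⊆ {C,J,S}.
P↔Y: latent back-door arc(s) into P.
size 0: {}; under {} P still reaches {C,J,S,Y} ∋ Y.
size 1: {C}, {J}, {S}; under {C} P still reaches {J,S,Y} ∋ Y.
size 2: {C,J}, {C,S}, {J,S}; under {C,J} P still reaches {S,Y} ∋ Y.
P↔Y cannot be blocked by any observed set — no back-door set.
No mediator lies on a directed P→…→Y path.
Neither criterion identifies P(Y|do(P)) in this graph.

P(Y|do(P)): not identifiable (no BD/FD set).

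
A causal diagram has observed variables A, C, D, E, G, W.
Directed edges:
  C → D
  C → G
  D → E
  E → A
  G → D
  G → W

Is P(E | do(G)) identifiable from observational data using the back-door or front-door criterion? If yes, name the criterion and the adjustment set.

desc(G)\{G}={A,D,E,W}; candidates ⊆ {C}.
size 0: {}; under {} G still reaches {A,C,D,E} ∋ E.
{C}: G⊥E given {C} in G with G→· removed — back-door holds.
P(E|do(G)) = Σ_{C} P(E|G,C)·P(C).

P(E|do(G)): backdoor, adjust for {C}.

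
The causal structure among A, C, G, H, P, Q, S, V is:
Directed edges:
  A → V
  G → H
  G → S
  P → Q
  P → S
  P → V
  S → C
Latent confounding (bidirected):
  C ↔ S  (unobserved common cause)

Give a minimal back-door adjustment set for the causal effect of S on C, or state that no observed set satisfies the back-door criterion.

S→C: no observed back-door set.

desc(S)\{S}={C}; candidates ⊆ {A,G,H,P,Q,V}.
S↔C: latent back-door arc(s) into S.
size 0: {}; under {} S still reaches {C,G,H,P,Q,V} ∋ C.
size 1: {A}, {G}, {H} …(+3); under {A} S still reaches {C,G,H,P,Q,V} ∋ C.
size 2: {A,G}, {A,H}, {A,P} …(+12); under {A,G} S still reaches {C,P,Q,V} ∋ C.
S↔C cannot be blocked by any observed set — no back-door set.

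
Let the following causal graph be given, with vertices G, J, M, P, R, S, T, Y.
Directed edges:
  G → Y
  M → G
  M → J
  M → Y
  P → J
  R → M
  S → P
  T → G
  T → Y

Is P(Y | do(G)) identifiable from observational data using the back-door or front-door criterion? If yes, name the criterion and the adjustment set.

P(Y|do(G)): backdoor, adjust for {M, T}.

desc(G)\{G}={Y}; candidates ⊆ {J,M,P,R,S,T}.
size 0: {}; under {} G still reaches {J,M,R,T,Y} ∋ Y.
size 1: {J}, {M}, {P} …(+3); under {J} G still reaches {M,P,R,S,T,Y} ∋ Y.
{M,T}: G⊥Y given {M,T} in G with G→· removed — back-door holds.
P(Y|do(G)) = Σ_{M,T} P(Y|G,M,T)·P(M,T).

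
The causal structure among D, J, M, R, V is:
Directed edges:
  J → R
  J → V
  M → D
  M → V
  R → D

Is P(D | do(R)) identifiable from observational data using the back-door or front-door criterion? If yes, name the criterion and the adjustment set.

desc(R)\{R}={D}; candidates ⊆ {J,M,V}.
∅: R⊥D given ∅ in G with R→· removed — back-door holds.
P(D|do(R)) = P(D|R) — no adjustment needed.

P(D|do(R)): backdoor, adjust for ∅.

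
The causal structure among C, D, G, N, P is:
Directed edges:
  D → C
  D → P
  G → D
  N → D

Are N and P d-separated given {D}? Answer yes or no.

Bayes-Ball from N | {D} reaches {G}.
P ∉ reach(N|{D}) ⇒ N ⊥ P | {D}.

Yes — N ⊥ P | {D}.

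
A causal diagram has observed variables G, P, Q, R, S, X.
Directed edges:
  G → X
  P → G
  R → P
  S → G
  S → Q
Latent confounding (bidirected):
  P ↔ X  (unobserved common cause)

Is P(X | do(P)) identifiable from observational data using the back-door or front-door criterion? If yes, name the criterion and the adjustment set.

desc(P)\{P}={G,X}; candidates ⊆ {Q,R,S}.
P↔X: latent back-door arc(s) into P.
size 0: {}; under {} P still reaches {R,X} ∋ X.
size 1: {Q}, {R}, {S}; under {Q} P still reaches {R,X} ∋ X.
size 2: {Q,R}, {Q,S}, {R,S}; under {Q,R} P still reaches {X} ∋ X.
P↔X cannot be blocked by any observed set — no back-door set.
{G}: (i) intercepts every directed P→X path; (ii) no back-door P→{G}; (iii) {P} blocks every back-door {G}→X. Front-door holds.
P(X|do(P)) = Σ_{G} P(G|P) Σ_{P'} P(X|G,P')P(P').

P(X|do(P)): frontdoor, adjust for {G}.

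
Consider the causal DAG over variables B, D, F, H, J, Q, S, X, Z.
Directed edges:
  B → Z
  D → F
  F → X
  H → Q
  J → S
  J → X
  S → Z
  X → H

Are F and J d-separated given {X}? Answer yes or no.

No — F and J are d-connected given {X}.

Bayes-Ball from F | {X} reaches {D,J,S,Z}.
J ∈ reach(F|{X}) ⇒ F ⊥̸ J | {X}.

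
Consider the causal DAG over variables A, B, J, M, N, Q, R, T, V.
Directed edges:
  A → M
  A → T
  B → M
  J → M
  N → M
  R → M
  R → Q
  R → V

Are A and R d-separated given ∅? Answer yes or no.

Bayes-Ball from A | ∅ reaches {M,T}.
R ∉ reach(A|∅) ⇒ A ⊥ R | ∅.

Yes — A ⊥ R | ∅.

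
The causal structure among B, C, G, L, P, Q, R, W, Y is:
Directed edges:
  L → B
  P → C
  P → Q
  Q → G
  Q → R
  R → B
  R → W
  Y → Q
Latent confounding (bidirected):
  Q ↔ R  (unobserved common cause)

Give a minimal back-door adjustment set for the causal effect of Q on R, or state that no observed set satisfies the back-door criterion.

Q→R: no observed back-door set.

desc(Q)\{Q}={B,G,R,W}; candidates ⊆ {C,L,P,Y}.
Q↔R: latent back-door arc(s) into Q.
size 0: {}; under {} Q still reaches {B,C,P,R,W,Y} ∋ R.
size 1: {C}, {L}, {P} …(+1); under {C} Q still reaches {B,P,R,W,Y} ∋ R.
size 2: {C,L}, {C,P}, {C,Y} …(+3); under {C,L} Q still reaches {B,P,R,W,Y} ∋ R.
Q↔R cannot be blocked by any observed set — no back-door set.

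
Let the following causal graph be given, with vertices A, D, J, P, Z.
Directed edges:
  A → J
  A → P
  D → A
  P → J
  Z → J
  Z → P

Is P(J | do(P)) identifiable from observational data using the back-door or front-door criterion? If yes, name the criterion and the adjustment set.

P(J|do(P)): backdoor, adjust for {A, Z}.

desc(P)\{P}={J}; candidates ⊆ {A,D,Z}.
size 0: {}; under {} P still reaches {A,D,J,Z} ∋ J.
size 1: {A}, {D}, {Z}; under {A} P still reaches {J,Z} ∋ J.
{A,Z}: P⊥J given {A,Z} in G with P→· removed — back-door holds.
P(J|do(P)) = Σ_{A,Z} P(J|P,A,Z)·P(A,Z).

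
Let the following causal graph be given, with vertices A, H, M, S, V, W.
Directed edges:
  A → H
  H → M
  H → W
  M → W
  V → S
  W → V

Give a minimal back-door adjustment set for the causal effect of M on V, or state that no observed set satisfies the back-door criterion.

M→V: minimal back-door set {H}.

desc(M)\{M}={S,V,W}; candidates ⊆ {A,H}.
size 0: {}; under {} M still reaches {A,H,S,V,W} ∋ V.
{H}: M⊥V given {H} in G with M→· removed — back-door holds.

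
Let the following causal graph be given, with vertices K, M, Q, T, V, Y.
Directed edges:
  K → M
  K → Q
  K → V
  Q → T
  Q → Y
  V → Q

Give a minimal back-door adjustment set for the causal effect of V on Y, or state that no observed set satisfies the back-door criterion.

desc(V)\{V}={Q,T,Y}; candidates ⊆ {K,M}.
size 0: {}; under {} V still reaches {K,M,Q,T,Y} ∋ Y.
{K}: V⊥Y given {K} in G with V→· removed — back-door holds.

V→Y: minimal back-door set {K}.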